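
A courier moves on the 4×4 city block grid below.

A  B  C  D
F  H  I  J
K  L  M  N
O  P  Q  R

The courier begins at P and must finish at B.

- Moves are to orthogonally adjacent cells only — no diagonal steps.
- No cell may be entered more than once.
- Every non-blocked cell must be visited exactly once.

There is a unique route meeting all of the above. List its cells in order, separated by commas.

Need to visit all 16 open cells exactly once, starting at P and ending at B.
Cell O has only two open neighbours (K and P), so the path must pass straight through it: one of those is the cell it's entered from and the other is where it exits.
Route from P: left 1 to O, up 1 to K, right 2 to M, down 1 to Q, right 1 to R, up 3 to D, left 1 to C, down 1 to I, left 2 to F, up 1 to A, right 1 to B — 15 moves in all.
Check: all 16 open cells covered.

P, O, K, L, M, Q, R, N, J, D, C, I, H, F, A, B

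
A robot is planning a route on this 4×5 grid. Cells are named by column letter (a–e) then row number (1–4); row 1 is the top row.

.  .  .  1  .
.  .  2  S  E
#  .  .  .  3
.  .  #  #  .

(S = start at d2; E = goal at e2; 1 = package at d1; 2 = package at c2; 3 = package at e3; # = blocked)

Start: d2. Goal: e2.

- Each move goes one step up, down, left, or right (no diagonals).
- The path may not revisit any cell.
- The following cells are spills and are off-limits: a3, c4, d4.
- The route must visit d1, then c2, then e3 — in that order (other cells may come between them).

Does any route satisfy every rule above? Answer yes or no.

yes

One route that works: d2 → d1 → c1 → c2 → c3 → d3 → e3 → e2.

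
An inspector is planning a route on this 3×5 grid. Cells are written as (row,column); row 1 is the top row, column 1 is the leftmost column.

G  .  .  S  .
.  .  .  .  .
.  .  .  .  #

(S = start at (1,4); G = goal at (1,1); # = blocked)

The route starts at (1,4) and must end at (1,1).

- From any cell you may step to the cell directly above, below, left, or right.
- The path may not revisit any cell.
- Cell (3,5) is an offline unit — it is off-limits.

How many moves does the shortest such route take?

The Manhattan distance from (1,4) to (1,1) is |1−1| + |4−1| = 3, so at least 3 moves are needed.
A route of 3 moves achieves this: (1,4) → (1,3) → (1,2) → (1,1).
Since 3 matches the lower bound, it is optimal.

3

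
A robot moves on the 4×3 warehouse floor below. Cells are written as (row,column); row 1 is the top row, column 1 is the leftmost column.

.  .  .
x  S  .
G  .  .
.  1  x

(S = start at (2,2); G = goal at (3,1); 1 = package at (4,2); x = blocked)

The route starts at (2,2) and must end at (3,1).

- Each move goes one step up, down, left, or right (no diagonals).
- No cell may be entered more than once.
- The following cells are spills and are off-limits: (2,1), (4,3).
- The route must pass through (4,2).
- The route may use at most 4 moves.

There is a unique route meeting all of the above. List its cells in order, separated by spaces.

Any route must reach (4,2) and still end at (3,1) within 4 moves, so the order of the required stops is forced.
Route from (2,2): down 2 to (4,2), left 1 to (4,1), up 1 to (3,1) — 4 moves in all.
Check: all required cells visited; 4 ≤ 4 moves.

(2,2) (3,2) (4,2) (4,1) (3,1)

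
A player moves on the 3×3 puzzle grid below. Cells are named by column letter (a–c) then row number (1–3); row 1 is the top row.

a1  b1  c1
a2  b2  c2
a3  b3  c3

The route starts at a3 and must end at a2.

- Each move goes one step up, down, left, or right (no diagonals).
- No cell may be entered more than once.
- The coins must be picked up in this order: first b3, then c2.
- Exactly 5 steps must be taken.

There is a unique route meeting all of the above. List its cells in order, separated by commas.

The waypoints must appear in the order b3, c2, with no cell reused.
Route from a3: right 2 to c3, up 1 to c2, left 2 to a2 — 5 moves in all.
Check: order respected (b3 at step 1, c2 at step 3); 5 moves as required.

a3, b3, c3, c2, b2, a2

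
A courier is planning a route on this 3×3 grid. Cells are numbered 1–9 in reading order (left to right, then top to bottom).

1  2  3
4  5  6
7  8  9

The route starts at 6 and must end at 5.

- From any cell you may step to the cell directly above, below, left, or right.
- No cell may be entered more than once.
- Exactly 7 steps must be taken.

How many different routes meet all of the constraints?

2

Need simple routes of exactly 7 moves from 6 to 5 (Manhattan distance 1, so 3 moves are spent on a detour and 3 undoing it).
Enumerating: 6 3 2 1 4 7 8 5 | 6 9 8 7 4 1 2 5.
That gives 2 routes.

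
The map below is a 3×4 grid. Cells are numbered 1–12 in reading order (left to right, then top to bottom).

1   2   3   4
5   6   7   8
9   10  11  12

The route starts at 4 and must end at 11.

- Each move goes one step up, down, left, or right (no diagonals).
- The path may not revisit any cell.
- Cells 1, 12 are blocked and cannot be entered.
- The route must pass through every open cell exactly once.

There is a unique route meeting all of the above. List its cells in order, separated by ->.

4 -> 8 -> 7 -> 3 -> 2 -> 6 -> 5 -> 9 -> 10 -> 11

Need to visit all 10 open cells exactly once, starting at 4 and ending at 11.
Cell 5 has only two open neighbours (9 and 6), so the path must pass straight through it: one of those is the cell it's entered from and the other is where it exits.
Route from 4: down to 8, left to 7, up to 3, left to 2, down to 6, left to 5, down to 9, 2× right (reaching 11) — 9 moves in all.
Check: all 10 open cells covered.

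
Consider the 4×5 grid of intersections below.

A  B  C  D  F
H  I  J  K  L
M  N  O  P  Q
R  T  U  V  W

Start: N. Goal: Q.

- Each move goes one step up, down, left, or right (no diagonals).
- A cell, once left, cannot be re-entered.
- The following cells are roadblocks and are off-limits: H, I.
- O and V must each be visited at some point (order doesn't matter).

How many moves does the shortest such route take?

Any route passes through O and V in some order between N and Q. Summing Manhattan distances along each leg and taking the cheapest ordering (N → O → V → Q) gives a lower bound of 1 + 2 + 2 = 5 moves.
A route of 5 moves achieves this: N → O → U → V → P → Q.
Since 5 matches the lower bound, it is optimal.

5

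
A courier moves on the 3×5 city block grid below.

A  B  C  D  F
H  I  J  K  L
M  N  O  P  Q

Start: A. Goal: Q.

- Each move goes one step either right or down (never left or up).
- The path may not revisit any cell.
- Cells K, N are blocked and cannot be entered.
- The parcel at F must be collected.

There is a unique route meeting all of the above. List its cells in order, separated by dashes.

A - B - C - D - F - L - Q

Moves only go right or down, so the column and row indices never decrease.
Route from A: 4× right (reaching F), 2× down (reaching Q) — 6 moves in all.
Check: all required cells visited.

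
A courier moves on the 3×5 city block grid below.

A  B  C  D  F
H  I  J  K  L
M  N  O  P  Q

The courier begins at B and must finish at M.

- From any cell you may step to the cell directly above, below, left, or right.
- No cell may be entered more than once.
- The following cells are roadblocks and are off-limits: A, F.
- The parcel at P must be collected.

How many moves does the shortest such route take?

Any route passes through P somewhere between B and M. Summing Manhattan distances along the two legs (B → P → M) gives a lower bound of 4 + 3 = 7 moves.
A route of 7 moves achieves this: B → I → J → K → P → O → N → M.
Since 7 matches the lower bound, it is optimal.

7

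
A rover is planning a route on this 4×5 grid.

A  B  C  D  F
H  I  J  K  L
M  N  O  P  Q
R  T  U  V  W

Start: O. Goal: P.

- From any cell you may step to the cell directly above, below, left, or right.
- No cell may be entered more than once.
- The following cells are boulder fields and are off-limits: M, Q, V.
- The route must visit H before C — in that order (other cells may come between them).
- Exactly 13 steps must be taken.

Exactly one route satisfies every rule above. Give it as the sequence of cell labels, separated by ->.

The waypoints must appear in the order H, C, with no cell reused.
Route from O: down to U, left to T, 2× up (reaching I), left to H, up to A, 4× right (reaching F), down to L, left to K, down to P — 13 moves in all.
Check: order respected (H at step 5, C at step 8); 13 moves as required.

O -> U -> T -> N -> I -> H -> A -> B -> C -> D -> F -> L -> K -> P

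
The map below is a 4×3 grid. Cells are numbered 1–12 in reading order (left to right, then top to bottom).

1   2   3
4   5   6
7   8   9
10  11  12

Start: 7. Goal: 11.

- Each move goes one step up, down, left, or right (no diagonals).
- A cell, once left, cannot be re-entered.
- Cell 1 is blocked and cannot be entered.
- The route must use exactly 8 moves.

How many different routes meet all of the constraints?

Need simple routes of exactly 8 moves from 7 to 11 (Manhattan distance 2, so 3 moves are spent on a detour and 3 undoing it).
Enumerating: 7 4 5 2 3 6 9 12 11 | 7 4 5 2 3 6 9 8 11 | 7 8 5 2 3 6 9 12 11.
That gives 3 routes.

3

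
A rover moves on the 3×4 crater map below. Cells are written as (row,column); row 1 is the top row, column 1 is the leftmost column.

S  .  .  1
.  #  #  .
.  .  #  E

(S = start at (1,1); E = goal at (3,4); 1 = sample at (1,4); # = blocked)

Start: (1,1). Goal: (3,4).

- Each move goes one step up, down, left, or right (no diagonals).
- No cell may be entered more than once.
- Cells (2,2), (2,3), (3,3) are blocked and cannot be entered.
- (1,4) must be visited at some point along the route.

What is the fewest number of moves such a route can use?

5

Any route passes through (1,4) somewhere between (1,1) and (3,4). Summing Manhattan distances along the two legs ((1,1) → (1,4) → (3,4)) gives a lower bound of 3 + 2 = 5 moves.
A route of 5 moves achieves this: (1,1) → (1,2) → (1,3) → (1,4) → (2,4) → (3,4).
Since 5 matches the lower bound, it is optimal.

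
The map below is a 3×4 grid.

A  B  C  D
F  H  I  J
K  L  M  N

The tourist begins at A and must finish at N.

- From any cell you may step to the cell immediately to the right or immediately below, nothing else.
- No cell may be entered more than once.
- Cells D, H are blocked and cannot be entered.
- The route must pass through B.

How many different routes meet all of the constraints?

A right/down-only route from A to N makes exactly 2 down-moves and 3 right-moves in some order.
With no other constraints that would be C(5,2) = 10 routes.
Split at B and multiply the segment counts (each segment already excludes blocked cells): A→B: 1; B→N: 2; product = 2.
That gives 2 routes.

2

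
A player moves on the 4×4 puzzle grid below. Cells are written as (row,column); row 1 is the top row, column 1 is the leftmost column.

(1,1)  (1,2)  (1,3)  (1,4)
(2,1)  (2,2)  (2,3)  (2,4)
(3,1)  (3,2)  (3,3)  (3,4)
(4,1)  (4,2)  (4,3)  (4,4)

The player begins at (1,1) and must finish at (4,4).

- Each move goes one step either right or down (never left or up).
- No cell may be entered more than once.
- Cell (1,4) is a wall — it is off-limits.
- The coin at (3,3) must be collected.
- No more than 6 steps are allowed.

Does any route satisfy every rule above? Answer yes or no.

One route that works: (1,1) → (2,1) → (3,1) → (3,2) → (3,3) → (4,3) → (4,4).

yes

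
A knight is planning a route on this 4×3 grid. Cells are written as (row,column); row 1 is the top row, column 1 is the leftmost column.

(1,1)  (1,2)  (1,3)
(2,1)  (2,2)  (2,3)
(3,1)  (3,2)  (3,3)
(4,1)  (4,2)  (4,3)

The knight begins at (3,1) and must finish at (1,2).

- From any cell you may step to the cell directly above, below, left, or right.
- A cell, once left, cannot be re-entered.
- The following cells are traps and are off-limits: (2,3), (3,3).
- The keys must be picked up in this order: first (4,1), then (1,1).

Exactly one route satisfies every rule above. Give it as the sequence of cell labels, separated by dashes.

(3,1) - (4,1) - (4,2) - (3,2) - (2,2) - (2,1) - (1,1) - (1,2)

The waypoints must appear in the order (4,1), (1,1), with no cell reused.
Route from (3,1): down 1 to (4,1), right 1 to (4,2), up 2 to (2,2), left 1 to (2,1), up 1 to (1,1), right 1 to (1,2) — 7 moves in all.
Check: order respected ((4,1) at step 1, (1,1) at step 6).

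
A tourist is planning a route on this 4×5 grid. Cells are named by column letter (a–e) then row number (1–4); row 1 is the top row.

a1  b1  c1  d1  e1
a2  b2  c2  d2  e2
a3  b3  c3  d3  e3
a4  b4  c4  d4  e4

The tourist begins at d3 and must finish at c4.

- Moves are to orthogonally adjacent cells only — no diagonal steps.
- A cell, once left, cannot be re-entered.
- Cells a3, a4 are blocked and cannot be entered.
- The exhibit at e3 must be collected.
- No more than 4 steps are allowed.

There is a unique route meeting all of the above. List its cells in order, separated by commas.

d3, e3, e4, d4, c4

The 4-move cap with required stops at e3 leaves no slack for detours.
Route from d3: right to e3, down to e4, 2× left (reaching c4) — 4 moves in all.
Check: all required cells visited; 4 ≤ 4 moves.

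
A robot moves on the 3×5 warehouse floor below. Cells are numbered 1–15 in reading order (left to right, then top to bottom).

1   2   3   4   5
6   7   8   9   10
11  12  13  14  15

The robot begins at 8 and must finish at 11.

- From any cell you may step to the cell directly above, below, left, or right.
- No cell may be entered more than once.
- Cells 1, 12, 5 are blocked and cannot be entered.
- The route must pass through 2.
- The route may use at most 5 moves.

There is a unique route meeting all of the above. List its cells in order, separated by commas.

8, 3, 2, 7, 6, 11

Any route must reach 2 and still end at 11 within 5 moves, so the order of the required stops is forced.
Route from 8: up to 3, left to 2, down to 7, left to 6, down to 11 — 5 moves in all.
Check: all required cells visited; 5 ≤ 5 moves.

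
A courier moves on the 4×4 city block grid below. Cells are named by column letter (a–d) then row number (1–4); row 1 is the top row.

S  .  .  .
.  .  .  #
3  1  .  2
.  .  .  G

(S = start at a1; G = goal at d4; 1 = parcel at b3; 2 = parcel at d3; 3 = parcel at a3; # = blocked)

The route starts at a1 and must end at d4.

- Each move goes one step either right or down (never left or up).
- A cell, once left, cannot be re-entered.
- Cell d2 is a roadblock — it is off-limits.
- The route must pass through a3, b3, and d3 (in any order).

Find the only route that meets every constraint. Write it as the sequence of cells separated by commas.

a1, a2, a3, b3, c3, d3, d4

Moves only go right or down, so the column and row indices never decrease.
Route from a1: down 2 to a3, right 3 to d3, down 1 to d4 — 6 moves in all.
Check: all required cells visited.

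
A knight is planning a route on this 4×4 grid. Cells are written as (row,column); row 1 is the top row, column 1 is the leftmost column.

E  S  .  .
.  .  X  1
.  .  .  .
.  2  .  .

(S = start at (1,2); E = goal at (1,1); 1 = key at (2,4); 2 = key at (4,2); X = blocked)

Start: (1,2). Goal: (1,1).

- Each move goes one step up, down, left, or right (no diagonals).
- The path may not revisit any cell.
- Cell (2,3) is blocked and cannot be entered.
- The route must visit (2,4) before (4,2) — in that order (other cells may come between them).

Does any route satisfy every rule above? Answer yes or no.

yes

One route that works: (1,2) → (1,3) → (1,4) → (2,4) → (3,4) → (4,4) → (4,3) → (4,2) → (3,2) → (2,2) → (2,1) → (1,1).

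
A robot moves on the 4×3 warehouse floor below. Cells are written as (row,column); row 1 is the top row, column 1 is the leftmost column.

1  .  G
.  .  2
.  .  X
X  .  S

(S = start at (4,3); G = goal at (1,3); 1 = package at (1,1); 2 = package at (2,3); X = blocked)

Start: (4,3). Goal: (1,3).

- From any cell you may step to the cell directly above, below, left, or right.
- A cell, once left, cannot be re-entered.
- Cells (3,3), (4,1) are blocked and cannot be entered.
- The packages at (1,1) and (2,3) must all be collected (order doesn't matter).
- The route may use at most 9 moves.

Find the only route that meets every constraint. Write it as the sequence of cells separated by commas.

The 9-move cap with required stops at (1,1), (2,3) leaves no slack for detours.
Route from (4,3): left 1 to (4,2), up 1 to (3,2), left 1 to (3,1), up 2 to (1,1), right 1 to (1,2), down 1 to (2,2), right 1 to (2,3), up 1 to (1,3) — 9 moves in all.
Check: all required cells visited; 9 ≤ 9 moves.

(4,3), (4,2), (3,2), (3,1), (2,1), (1,1), (1,2), (2,2), (2,3), (1,3)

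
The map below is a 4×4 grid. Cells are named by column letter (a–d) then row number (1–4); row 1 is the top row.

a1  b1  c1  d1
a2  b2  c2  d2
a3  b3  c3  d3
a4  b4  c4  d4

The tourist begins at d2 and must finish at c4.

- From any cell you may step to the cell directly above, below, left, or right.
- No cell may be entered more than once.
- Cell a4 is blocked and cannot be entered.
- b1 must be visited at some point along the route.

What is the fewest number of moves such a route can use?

7

Any route passes through b1 somewhere between d2 and c4. Summing Manhattan distances along the two legs (d2 → b1 → c4) gives a lower bound of 3 + 4 = 7 moves.
A route of 7 moves achieves this: d2 → d1 → c1 → b1 → b2 → b3 → b4 → c4.
Since 7 matches the lower bound, it is optimal.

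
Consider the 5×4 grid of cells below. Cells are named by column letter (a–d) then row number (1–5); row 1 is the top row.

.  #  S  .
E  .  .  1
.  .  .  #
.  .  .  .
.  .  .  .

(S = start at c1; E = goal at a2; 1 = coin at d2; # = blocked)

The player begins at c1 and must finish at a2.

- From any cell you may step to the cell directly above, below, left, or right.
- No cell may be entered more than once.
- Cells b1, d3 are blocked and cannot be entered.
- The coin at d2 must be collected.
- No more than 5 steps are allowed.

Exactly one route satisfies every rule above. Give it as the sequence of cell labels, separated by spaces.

The budget equals the shortest possible length, so every move has to be on a shortest route through the required cells.
Route from c1: right 1 to d1, down 1 to d2, left 3 to a2 — 5 moves in all.
Check: all required cells visited; 5 ≤ 5 moves.

c1 d1 d2 c2 b2 a2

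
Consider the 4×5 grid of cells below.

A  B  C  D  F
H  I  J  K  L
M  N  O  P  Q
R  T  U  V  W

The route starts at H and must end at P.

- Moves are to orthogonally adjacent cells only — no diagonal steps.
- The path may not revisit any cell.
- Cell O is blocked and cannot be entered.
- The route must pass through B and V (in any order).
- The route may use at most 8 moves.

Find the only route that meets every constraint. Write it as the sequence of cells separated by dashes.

H - A - B - I - N - T - U - V - P

The budget equals the shortest possible length, so every move has to be on a shortest route through the required cells.
Route from H: up 1 to A, right 1 to B, down 3 to T, right 2 to V, up 1 to P — 8 moves in all.
Check: all required cells visited; 8 ≤ 8 moves.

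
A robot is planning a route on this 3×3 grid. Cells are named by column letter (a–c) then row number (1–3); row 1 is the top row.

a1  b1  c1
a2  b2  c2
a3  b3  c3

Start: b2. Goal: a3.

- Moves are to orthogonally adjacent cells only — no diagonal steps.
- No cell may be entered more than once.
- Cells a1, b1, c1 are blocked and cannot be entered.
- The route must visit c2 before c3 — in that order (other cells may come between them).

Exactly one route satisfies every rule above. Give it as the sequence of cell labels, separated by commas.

The waypoints must appear in the order c2, c3, with no cell reused.
Route from b2: right 1 to c2, down 1 to c3, left 2 to a3 — 4 moves in all.
Check: order respected (c2 at step 1, c3 at step 2).

b2, c2, c3, b3, a3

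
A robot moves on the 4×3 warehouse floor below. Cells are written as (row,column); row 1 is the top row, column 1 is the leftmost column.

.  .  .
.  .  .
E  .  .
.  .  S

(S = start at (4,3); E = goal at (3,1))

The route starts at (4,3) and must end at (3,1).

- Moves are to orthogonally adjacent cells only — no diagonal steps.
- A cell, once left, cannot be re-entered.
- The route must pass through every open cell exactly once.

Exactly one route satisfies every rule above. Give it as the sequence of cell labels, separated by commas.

(4,3), (3,3), (2,3), (1,3), (1,2), (1,1), (2,1), (2,2), (3,2), (4,2), (4,1), (3,1)

Need to visit all 12 open cells exactly once, starting at (4,3) and ending at (3,1).
Route from (4,3): up 3 to (1,3), left 2 to (1,1), down 1 to (2,1), right 1 to (2,2), down 2 to (4,2), left 1 to (4,1), up 1 to (3,1) — 11 moves in all.
Check: all 12 open cells covered.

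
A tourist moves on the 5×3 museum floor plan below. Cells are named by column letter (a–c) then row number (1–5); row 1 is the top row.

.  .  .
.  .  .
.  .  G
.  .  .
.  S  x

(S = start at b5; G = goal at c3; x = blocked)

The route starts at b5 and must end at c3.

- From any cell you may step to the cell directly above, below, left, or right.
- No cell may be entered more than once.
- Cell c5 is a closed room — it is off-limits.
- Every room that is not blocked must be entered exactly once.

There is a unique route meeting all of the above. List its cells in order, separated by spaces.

Need to visit all 14 open cells exactly once, starting at b5 and ending at c3.
Route from b5: left to a5, 4× up (reaching a1), 2× right (reaching c1), down to c2, left to b2, 2× down (reaching b4), right to c4, up to c3 — 13 moves in all.
Check: all 14 open cells covered.

b5 a5 a4 a3 a2 a1 b1 c1 c2 b2 b3 b4 c4 c3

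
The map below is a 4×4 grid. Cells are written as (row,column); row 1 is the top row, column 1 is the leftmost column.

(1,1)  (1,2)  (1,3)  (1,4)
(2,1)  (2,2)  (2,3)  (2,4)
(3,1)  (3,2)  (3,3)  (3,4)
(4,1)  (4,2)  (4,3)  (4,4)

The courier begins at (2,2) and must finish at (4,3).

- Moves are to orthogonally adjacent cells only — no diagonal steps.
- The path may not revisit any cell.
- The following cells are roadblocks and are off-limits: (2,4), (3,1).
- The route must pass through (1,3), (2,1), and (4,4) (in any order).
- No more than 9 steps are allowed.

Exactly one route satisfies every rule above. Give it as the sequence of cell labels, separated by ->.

(2,2) -> (2,1) -> (1,1) -> (1,2) -> (1,3) -> (2,3) -> (3,3) -> (3,4) -> (4,4) -> (4,3)

Any route must reach (1,3), (2,1), and (4,4) and still end at (4,3) within 9 moves, so the order of the required stops is forced.
Route from (2,2): left to (2,1), up to (1,1), 2× right (reaching (1,3)), 2× down (reaching (3,3)), right to (3,4), down to (4,4), left to (4,3) — 9 moves in all.
Check: all required cells visited; 9 ≤ 9 moves.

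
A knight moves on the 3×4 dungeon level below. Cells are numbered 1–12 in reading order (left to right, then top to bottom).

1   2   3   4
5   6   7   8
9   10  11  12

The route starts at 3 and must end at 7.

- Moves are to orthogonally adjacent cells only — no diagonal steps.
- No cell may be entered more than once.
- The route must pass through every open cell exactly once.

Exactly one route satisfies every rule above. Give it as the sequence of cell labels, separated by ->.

3 -> 4 -> 8 -> 12 -> 11 -> 10 -> 9 -> 5 -> 1 -> 2 -> 6 -> 7

Need to visit all 12 open cells exactly once, starting at 3 and ending at 7.
Route from 3: right 1 to 4, down 2 to 12, left 3 to 9, up 2 to 1, right 1 to 2, down 1 to 6, right 1 to 7 — 11 moves in all.
Check: all 12 open cells covered.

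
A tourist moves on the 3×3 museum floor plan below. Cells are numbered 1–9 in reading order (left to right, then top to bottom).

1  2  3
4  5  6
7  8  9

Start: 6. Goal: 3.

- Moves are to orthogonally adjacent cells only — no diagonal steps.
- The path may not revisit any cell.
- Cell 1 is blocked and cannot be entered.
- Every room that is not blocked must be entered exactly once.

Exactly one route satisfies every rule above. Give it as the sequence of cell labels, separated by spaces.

6 9 8 7 4 5 2 3

Need to visit all 8 open cells exactly once, starting at 6 and ending at 3.
Route from 6: down 1 to 9, left 2 to 7, up 1 to 4, right 1 to 5, up 1 to 2, right 1 to 3 — 7 moves in all.
Check: all 8 open cells covered.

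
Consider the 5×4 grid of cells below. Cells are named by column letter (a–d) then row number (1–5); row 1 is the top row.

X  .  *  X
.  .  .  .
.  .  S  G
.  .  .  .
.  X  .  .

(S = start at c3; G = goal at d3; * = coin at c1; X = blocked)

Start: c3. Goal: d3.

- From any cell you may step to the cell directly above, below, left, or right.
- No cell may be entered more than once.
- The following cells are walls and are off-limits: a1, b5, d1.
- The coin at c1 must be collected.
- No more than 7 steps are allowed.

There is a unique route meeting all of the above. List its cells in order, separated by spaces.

c3 b3 b2 b1 c1 c2 d2 d3

The 7-move cap with required stops at c1 leaves no slack for detours.
Route from c3: left 1 to b3, up 2 to b1, right 1 to c1, down 1 to c2, right 1 to d2, down 1 to d3 — 7 moves in all.
Check: all required cells visited; 7 ≤ 7 moves.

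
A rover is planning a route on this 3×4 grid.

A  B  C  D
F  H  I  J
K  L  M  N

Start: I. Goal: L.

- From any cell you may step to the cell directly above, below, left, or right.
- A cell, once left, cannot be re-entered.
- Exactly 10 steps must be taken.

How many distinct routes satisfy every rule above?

Need simple routes of exactly 10 moves from I to L (Manhattan distance 2, so 4 moves are spent on a detour and 4 undoing it).
Enumerating: I M N J D C B H F K L | I M N J D C B A F K L | I M N J D C B A F H L | I H F A B C D J N M L.
That gives 4 routes.

4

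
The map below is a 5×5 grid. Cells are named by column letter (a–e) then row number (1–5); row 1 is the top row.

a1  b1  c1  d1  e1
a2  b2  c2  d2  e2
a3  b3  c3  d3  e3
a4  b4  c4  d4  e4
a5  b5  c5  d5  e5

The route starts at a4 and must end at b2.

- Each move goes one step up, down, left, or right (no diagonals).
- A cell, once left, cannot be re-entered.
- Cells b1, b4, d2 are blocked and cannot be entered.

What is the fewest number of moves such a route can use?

The Manhattan distance from a4 to b2 is |4−2| + |1−2| = 3, so at least 3 moves are needed.
A route of 3 moves achieves this: a4 → a3 → a2 → b2.
Since 3 matches the lower bound, it is optimal.

3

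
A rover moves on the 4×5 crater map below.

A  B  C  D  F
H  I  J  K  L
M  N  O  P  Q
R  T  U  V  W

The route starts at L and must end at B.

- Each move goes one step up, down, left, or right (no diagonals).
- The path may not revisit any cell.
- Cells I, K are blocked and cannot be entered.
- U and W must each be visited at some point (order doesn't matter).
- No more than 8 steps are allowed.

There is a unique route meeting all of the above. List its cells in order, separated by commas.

L, Q, W, V, U, O, J, C, B

The budget equals the shortest possible length, so every move has to be on a shortest route through the required cells.
Route from L: down 2 to W, left 2 to U, up 3 to C, left 1 to B — 8 moves in all.
Check: all required cells visited; 8 ≤ 8 moves.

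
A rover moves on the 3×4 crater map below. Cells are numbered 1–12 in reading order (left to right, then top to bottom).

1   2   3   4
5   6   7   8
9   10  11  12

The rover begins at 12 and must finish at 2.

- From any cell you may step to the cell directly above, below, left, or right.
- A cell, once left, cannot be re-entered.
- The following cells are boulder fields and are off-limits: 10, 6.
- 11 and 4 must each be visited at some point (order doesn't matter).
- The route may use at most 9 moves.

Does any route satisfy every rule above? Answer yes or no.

yes

One route that works: 12 → 11 → 7 → 8 → 4 → 3 → 2.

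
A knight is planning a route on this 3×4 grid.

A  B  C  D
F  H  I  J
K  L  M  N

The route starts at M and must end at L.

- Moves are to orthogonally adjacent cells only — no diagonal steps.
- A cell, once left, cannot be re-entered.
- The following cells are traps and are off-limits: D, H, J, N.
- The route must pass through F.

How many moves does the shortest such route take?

Any route passes through F somewhere between M and L. Summing Manhattan distances along the two legs (M → F → L) gives a lower bound of 3 + 2 = 5 moves.
The shortest route satisfying every rule uses 7 moves: M → I → C → B → A → F → K → L.
The no-revisit rule (legs can't share cells) pushes the minimum above the 5-move bound; an exhaustive check rules out every length from 5 to 6, leaving 7 as the minimum.

7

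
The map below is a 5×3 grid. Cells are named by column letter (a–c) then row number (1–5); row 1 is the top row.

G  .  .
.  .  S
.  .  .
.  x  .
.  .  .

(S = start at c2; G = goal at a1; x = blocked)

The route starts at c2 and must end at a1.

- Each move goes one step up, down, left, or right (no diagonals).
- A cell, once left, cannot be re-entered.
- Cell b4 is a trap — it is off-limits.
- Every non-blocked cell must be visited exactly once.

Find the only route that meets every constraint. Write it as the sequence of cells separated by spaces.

Need to visit all 14 open cells exactly once, starting at c2 and ending at a1.
Cell a4 has only two open neighbours (a3 and a5), so the path must pass straight through it: one of those is the cell it's entered from and the other is where it exits.
Route from c2: up to c1, left to b1, 2× down (reaching b3), right to c3, 2× down (reaching c5), 2× left (reaching a5), 4× up (reaching a1) — 13 moves in all.
Check: all 14 open cells covered.

c2 c1 b1 b2 b3 c3 c4 c5 b5 a5 a4 a3 a2 a1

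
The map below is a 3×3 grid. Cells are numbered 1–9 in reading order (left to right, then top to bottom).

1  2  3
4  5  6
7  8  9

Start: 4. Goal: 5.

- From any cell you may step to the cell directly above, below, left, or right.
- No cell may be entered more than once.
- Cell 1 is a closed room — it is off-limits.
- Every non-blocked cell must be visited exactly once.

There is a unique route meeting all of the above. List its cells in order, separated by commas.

4, 7, 8, 9, 6, 3, 2, 5

Need to visit all 8 open cells exactly once, starting at 4 and ending at 5.
Cell 2 has only two open neighbours (5 and 3), so the path must pass straight through it: one of those is the cell it's entered from and the other is where it exits.
Route from 4: down to 7, 2× right (reaching 9), 2× up (reaching 3), left to 2, down to 5 — 7 moves in all.
Check: all 8 open cells covered.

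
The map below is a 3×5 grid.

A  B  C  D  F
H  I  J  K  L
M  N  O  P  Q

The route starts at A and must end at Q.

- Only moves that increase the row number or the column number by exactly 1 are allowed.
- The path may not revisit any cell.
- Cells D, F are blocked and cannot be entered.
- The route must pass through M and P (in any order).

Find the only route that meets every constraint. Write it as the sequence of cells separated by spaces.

A H M N O P Q

Moves only go right or down, so the column and row indices never decrease.
Route from A: down 2 to M, right 4 to Q — 6 moves in all.
Check: all required cells visited.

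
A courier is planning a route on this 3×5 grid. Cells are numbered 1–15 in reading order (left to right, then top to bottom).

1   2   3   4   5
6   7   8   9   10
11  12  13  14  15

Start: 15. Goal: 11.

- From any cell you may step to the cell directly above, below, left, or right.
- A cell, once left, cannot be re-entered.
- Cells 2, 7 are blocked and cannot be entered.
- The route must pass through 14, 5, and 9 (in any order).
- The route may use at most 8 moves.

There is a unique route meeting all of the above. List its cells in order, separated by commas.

The 8-move cap with required stops at 14, 5, 9 leaves no slack for detours.
Route from 15: up 2 to 5, left 1 to 4, down 2 to 14, left 3 to 11 — 8 moves in all.
Check: all required cells visited; 8 ≤ 8 moves.

15, 10, 5, 4, 9, 14, 13, 12, 11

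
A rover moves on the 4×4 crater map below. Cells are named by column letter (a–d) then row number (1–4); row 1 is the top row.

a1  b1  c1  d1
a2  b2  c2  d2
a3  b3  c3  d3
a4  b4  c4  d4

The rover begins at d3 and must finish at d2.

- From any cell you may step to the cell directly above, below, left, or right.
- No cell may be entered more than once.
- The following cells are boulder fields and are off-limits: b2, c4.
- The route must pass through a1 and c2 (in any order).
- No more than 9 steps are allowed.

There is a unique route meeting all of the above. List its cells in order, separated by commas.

d3, c3, b3, a3, a2, a1, b1, c1, c2, d2

The 9-move cap with required stops at a1, c2 leaves no slack for detours.
Route from d3: left 3 to a3, up 2 to a1, right 2 to c1, down 1 to c2, right 1 to d2 — 9 moves in all.
Check: all required cells visited; 9 ≤ 9 moves.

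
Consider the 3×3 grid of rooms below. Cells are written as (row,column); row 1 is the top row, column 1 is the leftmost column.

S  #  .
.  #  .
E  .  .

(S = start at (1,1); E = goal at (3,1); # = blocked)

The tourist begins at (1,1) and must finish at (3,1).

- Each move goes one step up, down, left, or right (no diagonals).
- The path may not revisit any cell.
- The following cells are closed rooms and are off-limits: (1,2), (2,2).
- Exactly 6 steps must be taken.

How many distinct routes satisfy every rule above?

Need simple routes of exactly 6 moves from (1,1) to (3,1) (Manhattan distance 2, so 2 moves are spent on a detour and 2 undoing it).
No route satisfies every constraint, so the count is 0.

0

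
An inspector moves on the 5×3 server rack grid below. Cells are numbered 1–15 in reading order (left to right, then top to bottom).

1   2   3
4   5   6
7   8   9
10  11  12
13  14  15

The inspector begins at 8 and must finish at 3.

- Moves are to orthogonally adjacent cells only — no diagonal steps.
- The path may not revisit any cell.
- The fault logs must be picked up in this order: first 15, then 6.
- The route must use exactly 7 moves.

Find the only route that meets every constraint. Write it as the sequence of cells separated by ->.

The waypoints must appear in the order 15, 6, with no cell reused.
Route from 8: 2× down (reaching 14), right to 15, 4× up (reaching 3) — 7 moves in all.
Check: order respected (15 at step 3, 6 at step 6); 7 moves as required.

8 -> 11 -> 14 -> 15 -> 12 -> 9 -> 6 -> 3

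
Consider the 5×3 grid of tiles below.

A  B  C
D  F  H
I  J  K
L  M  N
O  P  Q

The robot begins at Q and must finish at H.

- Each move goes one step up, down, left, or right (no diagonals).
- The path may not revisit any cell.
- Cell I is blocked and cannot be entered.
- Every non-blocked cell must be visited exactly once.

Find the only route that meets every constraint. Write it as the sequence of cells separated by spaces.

Need to visit all 14 open cells exactly once, starting at Q and ending at H.
Cell C has only two open neighbours (H and B), so the path must pass straight through it: one of those is the cell it's entered from and the other is where it exits.
Route from Q: left 2 to O, up 1 to L, right 2 to N, up 1 to K, left 1 to J, up 1 to F, left 1 to D, up 1 to A, right 2 to C, down 1 to H — 13 moves in all.
Check: all 14 open cells covered.

Q P O L M N K J F D A B C H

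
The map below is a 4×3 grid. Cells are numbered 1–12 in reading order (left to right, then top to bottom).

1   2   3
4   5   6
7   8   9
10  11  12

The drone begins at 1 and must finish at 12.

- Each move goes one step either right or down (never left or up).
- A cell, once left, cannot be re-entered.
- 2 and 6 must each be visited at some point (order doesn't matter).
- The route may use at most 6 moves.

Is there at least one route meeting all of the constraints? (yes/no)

One route that works: 1 → 2 → 5 → 6 → 9 → 12.

yes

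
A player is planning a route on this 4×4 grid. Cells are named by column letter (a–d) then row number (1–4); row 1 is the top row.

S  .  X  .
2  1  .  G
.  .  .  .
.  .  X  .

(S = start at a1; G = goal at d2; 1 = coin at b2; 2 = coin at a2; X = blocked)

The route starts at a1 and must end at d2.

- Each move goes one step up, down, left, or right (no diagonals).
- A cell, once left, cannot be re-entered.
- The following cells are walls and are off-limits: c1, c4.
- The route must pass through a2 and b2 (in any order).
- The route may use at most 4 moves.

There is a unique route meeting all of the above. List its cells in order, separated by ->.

The budget equals the shortest possible length, so every move has to be on a shortest route through the required cells.
Route from a1: down to a2, 3× right (reaching d2) — 4 moves in all.
Check: all required cells visited; 4 ≤ 4 moves.

a1 -> a2 -> b2 -> c2 -> d2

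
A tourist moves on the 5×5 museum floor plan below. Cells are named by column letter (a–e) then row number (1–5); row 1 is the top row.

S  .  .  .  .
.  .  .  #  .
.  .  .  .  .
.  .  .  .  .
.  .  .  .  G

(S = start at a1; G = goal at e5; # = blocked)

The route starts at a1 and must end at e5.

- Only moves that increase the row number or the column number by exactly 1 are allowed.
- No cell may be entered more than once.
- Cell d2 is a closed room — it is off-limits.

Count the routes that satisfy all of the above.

A right/down-only route from a1 to e5 makes exactly 4 down-moves and 4 right-moves in some order.
With no other constraints that would be C(8,4) = 70 routes.
Subtract routes through each blocked cell (inclusion–exclusion for overlaps): − through d2: 16 → 54.
That gives 54 routes.

54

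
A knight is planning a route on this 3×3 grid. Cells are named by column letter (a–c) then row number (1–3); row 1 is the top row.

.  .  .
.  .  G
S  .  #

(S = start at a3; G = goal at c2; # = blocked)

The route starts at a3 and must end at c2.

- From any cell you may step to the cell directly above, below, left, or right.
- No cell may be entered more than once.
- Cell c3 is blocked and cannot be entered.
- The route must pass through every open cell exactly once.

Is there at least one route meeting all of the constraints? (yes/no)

One route that works: a3 → b3 → b2 → a2 → a1 → b1 → c1 → c2.

yes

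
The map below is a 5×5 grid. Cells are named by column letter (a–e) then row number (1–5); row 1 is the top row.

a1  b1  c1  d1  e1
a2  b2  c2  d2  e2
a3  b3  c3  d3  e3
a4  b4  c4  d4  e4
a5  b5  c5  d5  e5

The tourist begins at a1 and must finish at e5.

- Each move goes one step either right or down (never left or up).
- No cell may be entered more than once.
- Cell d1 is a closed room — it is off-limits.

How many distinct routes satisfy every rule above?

A right/down-only route from a1 to e5 makes exactly 4 down-moves and 4 right-moves in some order.
With no other constraints that would be C(8,4) = 70 routes.
Subtract routes through each blocked cell (inclusion–exclusion for overlaps): − through d1: 5 → 65.
That gives 65 routes.

65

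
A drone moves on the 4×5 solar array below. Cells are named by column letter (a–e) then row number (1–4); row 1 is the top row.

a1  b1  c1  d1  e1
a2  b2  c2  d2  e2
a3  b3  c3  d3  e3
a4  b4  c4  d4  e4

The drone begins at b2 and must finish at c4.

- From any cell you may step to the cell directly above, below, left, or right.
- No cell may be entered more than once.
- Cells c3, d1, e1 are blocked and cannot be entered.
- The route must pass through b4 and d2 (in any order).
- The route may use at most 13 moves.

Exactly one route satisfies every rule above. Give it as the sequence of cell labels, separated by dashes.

The 13-move cap with required stops at b4, d2 leaves no slack for detours.
Route from b2: 2× down (reaching b4), left to a4, 3× up (reaching a1), 2× right (reaching c1), down to c2, right to d2, 2× down (reaching d4), left to c4 — 13 moves in all.
Check: all required cells visited; 13 ≤ 13 moves.

b2 - b3 - b4 - a4 - a3 - a2 - a1 - b1 - c1 - c2 - d2 - d3 - d4 - c4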